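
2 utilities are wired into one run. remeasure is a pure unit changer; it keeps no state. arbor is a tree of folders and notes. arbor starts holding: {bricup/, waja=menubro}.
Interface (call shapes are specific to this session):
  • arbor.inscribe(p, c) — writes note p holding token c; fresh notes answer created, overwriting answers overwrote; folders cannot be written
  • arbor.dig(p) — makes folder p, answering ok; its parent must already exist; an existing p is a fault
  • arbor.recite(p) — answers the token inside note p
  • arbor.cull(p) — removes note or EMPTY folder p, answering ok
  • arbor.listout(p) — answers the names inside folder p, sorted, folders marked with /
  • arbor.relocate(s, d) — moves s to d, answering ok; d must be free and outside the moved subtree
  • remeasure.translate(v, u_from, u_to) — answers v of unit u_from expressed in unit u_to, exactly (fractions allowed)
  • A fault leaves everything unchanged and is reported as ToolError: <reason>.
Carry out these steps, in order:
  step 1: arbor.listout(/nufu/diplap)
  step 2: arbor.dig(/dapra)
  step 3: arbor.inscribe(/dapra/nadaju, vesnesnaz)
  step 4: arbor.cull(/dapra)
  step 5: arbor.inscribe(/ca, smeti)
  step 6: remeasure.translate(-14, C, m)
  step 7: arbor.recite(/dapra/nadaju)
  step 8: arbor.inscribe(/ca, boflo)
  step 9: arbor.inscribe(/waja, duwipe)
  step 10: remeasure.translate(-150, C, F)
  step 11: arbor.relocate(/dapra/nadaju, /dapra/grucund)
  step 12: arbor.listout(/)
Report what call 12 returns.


Answer: [bricup/, ca, dapra/, waja]

Derivation:
% arbor.listout(p: /nufu/diplap) -> ToolError: not found
% arbor.dig(p: /dapra) -> ok
% arbor.inscribe(p: /dapra/nadaju, c: vesnesnaz) -> created
% arbor.cull(p: /dapra) -> ToolError: not empty
% arbor.inscribe(p: /ca, c: smeti) -> created
% remeasure.translate(v: -14, u_from: C, u_to: m) -> ToolError: incompatible units
% arbor.recite(p: /dapra/nadaju) -> vesnesnaz
% arbor.inscribe(p: /ca, c: boflo) -> overwrote
% arbor.inscribe(p: /waja, c: duwipe) -> overwrote
% remeasure.translate(v: -150, u_from: C, u_to: F) -> -238
% arbor.relocate(s: /dapra/nadaju, d: /dapra/grucund) -> ok
% arbor.listout(p: /) -> [bricup/, ca, dapra/, waja]


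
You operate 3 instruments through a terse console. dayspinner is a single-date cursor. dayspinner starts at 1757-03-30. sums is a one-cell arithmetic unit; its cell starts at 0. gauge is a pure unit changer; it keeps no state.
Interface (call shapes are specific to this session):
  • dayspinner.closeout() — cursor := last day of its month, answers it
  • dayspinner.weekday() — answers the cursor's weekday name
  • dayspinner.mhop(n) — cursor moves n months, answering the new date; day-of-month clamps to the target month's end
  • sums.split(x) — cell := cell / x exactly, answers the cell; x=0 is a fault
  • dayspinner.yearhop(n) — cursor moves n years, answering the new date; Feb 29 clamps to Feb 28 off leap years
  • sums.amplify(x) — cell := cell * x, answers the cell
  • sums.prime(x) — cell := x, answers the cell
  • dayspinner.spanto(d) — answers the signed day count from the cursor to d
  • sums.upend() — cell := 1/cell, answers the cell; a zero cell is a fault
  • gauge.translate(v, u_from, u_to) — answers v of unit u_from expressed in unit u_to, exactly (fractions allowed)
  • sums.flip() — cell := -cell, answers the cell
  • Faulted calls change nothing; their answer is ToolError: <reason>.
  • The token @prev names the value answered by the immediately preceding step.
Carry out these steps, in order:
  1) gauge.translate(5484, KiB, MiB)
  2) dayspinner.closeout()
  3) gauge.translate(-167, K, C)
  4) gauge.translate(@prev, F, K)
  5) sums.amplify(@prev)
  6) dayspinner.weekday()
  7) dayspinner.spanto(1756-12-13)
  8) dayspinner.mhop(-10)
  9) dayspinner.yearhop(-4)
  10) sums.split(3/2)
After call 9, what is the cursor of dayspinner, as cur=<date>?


·→ translate(v: 5484, u_from: KiB, u_to: MiB)
·← 1371/256
·→ closeout()
·← 1757-03-31
·→ translate(v: -167, u_from: K, u_to: C)
·← -8803/20
·→ translate(v: @prev, u_from: F, u_to: K)
·← 488/45
·→ amplify(x: @prev)
·← 0
·→ weekday()
·← Thursday
·→ spanto(d: 1756-12-13)
·← -108
·→ mhop(n: -10)
·← 1756-05-31
·→ yearhop(n: -4)
·← 1752-05-31
·→ split(x: 3/2)
·← 0

Answer: cur=1752-05-31


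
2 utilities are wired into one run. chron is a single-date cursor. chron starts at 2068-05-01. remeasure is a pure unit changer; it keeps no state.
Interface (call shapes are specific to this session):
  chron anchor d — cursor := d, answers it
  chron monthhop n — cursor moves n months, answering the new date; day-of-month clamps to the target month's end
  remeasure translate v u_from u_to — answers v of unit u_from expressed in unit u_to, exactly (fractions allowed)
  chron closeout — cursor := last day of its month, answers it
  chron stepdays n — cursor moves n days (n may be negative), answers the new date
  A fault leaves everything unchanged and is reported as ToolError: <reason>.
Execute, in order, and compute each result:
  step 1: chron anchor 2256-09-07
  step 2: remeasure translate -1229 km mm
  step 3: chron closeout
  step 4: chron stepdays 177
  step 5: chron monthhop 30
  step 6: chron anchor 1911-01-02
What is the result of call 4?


Act: chron anchor[d='2256-09-07']
Obs: 2256-09-07
Act: remeasure translate[v='-1229'; u_from='km'; u_to='mm']
Obs: -1229000000
Act: chron closeout[]
Obs: 2256-09-30
Act: chron stepdays[n='177']
Obs: 2257-03-26
Act: chron monthhop[n='30']
Obs: 2259-09-26
Act: chron anchor[d='1911-01-02']
Obs: 1911-01-02

Answer: 2257-03-26


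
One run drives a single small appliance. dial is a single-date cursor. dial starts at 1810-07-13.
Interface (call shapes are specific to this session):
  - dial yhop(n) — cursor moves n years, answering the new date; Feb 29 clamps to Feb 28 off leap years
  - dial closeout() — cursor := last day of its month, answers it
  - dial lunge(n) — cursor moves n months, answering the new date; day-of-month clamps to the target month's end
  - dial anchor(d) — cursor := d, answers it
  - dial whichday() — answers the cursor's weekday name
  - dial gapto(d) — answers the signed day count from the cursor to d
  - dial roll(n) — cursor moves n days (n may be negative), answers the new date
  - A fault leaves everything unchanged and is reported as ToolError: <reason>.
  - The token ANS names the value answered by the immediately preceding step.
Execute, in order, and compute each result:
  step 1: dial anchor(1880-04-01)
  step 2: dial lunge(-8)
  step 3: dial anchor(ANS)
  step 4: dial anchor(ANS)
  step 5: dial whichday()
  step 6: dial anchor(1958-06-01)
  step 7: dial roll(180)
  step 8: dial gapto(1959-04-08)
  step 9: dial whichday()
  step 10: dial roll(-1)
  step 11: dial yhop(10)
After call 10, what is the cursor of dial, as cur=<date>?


Answer: cur=1958-11-27

Derivation:
~$ dial anchor d: 1880-04-01
  1880-04-01
~$ dial lunge n: -8
  1879-08-01
~$ dial anchor d: ANS
  1879-08-01
~$ dial anchor d: ANS
  1879-08-01
~$ dial whichday
  Friday
~$ dial anchor d: 1958-06-01
  1958-06-01
~$ dial roll n: 180
  1958-11-28
~$ dial gapto d: 1959-04-08
  131
~$ dial whichday
  Friday
~$ dial roll n: -1
  1958-11-27
~$ dial yhop n: 10
  1968-11-27


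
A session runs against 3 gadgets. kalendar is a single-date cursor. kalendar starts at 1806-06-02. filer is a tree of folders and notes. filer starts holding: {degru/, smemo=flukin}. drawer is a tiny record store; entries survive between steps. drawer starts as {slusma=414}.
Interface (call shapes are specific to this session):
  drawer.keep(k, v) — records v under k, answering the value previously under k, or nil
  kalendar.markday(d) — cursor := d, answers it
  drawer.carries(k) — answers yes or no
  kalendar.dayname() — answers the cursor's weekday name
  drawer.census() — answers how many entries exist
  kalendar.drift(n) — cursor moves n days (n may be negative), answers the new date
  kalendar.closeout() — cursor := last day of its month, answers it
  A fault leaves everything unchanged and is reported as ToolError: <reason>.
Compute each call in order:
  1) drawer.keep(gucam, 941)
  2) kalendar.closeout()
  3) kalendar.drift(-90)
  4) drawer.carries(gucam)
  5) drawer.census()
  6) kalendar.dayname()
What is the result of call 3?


Answer: 1806-04-01

Derivation:
$ drawer.keep k='gucam' v='941'
  nil
$ kalendar.closeout
  1806-06-30
$ kalendar.drift n='-90'
  1806-04-01
$ drawer.carries k='gucam'
  yes
$ drawer.census
  2
$ kalendar.dayname
  Tuesday


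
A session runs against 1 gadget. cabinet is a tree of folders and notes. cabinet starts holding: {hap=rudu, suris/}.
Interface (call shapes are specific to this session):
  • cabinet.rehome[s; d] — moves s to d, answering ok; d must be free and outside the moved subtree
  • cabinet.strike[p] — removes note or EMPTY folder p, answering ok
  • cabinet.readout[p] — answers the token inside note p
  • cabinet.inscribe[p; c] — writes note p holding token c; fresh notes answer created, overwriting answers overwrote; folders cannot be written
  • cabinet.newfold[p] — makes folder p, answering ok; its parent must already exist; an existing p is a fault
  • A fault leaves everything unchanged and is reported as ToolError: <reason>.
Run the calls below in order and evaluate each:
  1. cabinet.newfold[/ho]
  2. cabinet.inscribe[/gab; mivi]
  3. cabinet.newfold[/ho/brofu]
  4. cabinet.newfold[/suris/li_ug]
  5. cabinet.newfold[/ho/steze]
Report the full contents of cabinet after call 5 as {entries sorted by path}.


==> newfold(p='/ho')
<== ok
==> inscribe(p='/gab', c='mivi')
<== created
==> newfold(p='/ho/brofu')
<== ok
==> newfold(p='/suris/li_ug')
<== ok
==> newfold(p='/ho/steze')
<== ok

Answer: {gab=mivi, hap=rudu, ho/, ho/brofu/, ho/steze/, suris/, suris/li_ug/}


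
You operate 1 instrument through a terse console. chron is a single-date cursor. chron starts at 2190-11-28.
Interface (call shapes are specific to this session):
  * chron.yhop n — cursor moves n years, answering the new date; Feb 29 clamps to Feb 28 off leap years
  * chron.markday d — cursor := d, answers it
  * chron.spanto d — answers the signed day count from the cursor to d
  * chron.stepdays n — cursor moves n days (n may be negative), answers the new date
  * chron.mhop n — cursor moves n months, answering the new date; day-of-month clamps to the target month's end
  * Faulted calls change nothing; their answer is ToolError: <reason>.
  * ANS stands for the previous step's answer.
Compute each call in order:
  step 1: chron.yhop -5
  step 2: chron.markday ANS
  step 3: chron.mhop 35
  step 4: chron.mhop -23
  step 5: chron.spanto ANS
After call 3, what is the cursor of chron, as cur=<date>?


·→ yhop(n='-5')
·← 2185-11-28
·→ markday(d='ANS')
·← 2185-11-28
·→ mhop(n='35')
·← 2188-10-28
·→ mhop(n='-23')
·← 2186-11-28
·→ spanto(d='ANS')
·← 0

Answer: cur=2188-10-28


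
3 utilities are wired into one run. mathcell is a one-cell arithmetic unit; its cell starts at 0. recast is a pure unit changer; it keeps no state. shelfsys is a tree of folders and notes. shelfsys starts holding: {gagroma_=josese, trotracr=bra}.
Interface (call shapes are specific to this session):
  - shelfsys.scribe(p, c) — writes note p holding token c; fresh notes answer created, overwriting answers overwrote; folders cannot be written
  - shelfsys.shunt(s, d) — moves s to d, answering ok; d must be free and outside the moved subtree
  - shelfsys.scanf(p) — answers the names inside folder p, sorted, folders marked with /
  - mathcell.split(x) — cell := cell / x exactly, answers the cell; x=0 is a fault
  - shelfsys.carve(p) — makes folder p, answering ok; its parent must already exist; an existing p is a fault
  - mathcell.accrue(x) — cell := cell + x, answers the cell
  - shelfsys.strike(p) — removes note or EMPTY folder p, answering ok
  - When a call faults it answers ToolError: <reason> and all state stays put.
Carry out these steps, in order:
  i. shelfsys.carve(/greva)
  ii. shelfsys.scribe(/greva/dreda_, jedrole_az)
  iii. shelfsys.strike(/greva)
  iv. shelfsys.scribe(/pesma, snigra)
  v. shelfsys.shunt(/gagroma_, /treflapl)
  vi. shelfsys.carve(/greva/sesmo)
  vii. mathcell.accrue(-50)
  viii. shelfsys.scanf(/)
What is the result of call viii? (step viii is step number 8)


I use carve on p='/greva', and get ok.
Invoking scribe on p='/greva/dreda_', c='jedrole_az', → created.
Invoking strike on p='/greva': ToolError: not empty.
I invoke scribe on p='/pesma', c='snigra', and observe created.
Next I call shunt on s='/gagroma_', d='/treflapl', and get ok.
Calling carve on p='/greva/sesmo', which returns ok.
I use accrue on x='-50', which returns -50.
Now I run scanf on p='/', and observe [greva/, pesma, treflapl, trotracr].

Answer: [greva/, pesma, treflapl, trotracr]


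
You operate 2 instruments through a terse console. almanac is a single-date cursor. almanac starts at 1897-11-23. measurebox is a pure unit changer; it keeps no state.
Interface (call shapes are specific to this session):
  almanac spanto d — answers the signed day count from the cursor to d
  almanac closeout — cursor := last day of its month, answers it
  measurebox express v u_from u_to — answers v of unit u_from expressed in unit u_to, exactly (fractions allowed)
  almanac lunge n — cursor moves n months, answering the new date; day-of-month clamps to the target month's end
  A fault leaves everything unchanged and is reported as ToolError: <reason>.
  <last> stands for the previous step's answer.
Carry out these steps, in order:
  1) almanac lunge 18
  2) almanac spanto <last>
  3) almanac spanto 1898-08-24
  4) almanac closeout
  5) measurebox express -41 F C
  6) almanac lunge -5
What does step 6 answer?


→ almanac lunge(n: 18)
← 1899-05-23
→ almanac spanto(d: <last>)
← 0
→ almanac spanto(d: 1898-08-24)
← -272
→ almanac closeout()
← 1899-05-31
→ measurebox express(v: -41, u_from: F, u_to: C)
← -365/9
→ almanac lunge(n: -5)
← 1898-12-31

Answer: 1898-12-31


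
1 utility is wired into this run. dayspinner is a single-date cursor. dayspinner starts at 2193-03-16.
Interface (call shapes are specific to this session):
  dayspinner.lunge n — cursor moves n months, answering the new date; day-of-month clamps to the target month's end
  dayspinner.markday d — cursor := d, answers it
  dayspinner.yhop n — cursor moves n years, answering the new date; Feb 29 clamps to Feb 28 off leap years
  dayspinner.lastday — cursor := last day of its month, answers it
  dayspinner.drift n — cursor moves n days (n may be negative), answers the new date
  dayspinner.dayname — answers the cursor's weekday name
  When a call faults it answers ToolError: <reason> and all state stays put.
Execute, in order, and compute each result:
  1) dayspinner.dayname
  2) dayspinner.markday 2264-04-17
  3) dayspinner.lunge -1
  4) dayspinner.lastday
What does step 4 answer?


-> dayname()
<- Saturday
-> markday(d=2264-04-17)
<- 2264-04-17
-> lunge(n=-1)
<- 2264-03-17
-> lastday()
<- 2264-03-31

Answer: 2264-03-31


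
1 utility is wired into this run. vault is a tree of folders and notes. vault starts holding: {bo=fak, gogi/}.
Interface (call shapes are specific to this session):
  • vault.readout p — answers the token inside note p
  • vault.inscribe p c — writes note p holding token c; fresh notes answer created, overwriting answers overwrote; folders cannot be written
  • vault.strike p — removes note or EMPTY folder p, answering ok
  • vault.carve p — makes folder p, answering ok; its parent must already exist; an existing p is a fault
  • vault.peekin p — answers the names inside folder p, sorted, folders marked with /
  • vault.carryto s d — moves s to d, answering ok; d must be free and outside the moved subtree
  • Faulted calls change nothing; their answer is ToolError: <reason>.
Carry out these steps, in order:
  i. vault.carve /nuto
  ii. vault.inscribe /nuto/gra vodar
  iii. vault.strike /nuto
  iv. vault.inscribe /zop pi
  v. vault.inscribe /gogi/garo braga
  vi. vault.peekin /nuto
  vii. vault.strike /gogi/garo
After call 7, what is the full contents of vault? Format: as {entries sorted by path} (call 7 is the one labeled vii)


Answer: {bo=fak, gogi/, nuto/, nuto/gra=vodar, zop=pi}

Derivation:
Act: vault.carve[p=/nuto]
Obs: ok
Act: vault.inscribe[p=/nuto/gra; c=vodar]
Obs: created
Act: vault.strike[p=/nuto]
Obs: ToolError: not empty
Act: vault.inscribe[p=/zop; c=pi]
Obs: created
Act: vault.inscribe[p=/gogi/garo; c=braga]
Obs: created
Act: vault.peekin[p=/nuto]
Obs: [gra]
Act: vault.strike[p=/gogi/garo]
Obs: ok


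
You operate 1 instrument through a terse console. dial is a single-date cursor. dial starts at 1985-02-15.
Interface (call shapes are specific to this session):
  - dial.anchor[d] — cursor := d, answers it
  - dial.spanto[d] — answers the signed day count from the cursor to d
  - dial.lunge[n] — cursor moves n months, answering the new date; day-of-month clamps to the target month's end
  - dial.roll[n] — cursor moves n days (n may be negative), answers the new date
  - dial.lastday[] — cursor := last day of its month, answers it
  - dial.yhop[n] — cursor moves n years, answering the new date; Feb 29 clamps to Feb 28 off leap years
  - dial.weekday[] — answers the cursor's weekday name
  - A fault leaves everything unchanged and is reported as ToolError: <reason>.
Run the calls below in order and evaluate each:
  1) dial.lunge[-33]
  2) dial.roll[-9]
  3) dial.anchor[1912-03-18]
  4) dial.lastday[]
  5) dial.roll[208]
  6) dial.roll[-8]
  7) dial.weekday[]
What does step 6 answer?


Act: lunge[n='-33']
Obs: 1982-05-15
Act: roll[n='-9']
Obs: 1982-05-06
Act: anchor[d='1912-03-18']
Obs: 1912-03-18
Act: lastday[]
Obs: 1912-03-31
Act: roll[n='208']
Obs: 1912-10-25
Act: roll[n='-8']
Obs: 1912-10-17
Act: weekday[]
Obs: Thursday

Answer: 1912-10-17


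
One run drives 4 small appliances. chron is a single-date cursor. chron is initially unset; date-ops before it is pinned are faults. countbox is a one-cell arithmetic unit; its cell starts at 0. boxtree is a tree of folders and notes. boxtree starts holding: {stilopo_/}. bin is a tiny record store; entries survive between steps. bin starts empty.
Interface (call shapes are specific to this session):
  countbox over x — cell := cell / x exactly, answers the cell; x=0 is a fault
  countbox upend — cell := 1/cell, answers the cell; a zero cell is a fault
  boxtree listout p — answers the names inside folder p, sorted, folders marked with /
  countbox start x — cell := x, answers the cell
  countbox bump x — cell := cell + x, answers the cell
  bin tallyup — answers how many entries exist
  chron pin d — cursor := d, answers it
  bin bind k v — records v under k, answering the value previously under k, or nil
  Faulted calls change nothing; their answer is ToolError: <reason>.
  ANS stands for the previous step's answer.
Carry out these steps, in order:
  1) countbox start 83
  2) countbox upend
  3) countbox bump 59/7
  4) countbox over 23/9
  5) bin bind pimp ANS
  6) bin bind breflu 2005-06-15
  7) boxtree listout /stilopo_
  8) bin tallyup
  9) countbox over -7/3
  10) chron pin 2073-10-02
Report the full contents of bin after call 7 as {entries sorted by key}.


CALL countbox start[x=83]
RET  83
CALL countbox upend[]
RET  1/83
CALL countbox bump[x=59/7]
RET  4904/581
CALL countbox over[x=23/9]
RET  44136/13363
CALL bin bind[k=pimp; v=ANS]
RET  nil
CALL bin bind[k=breflu; v=2005-06-15]
RET  nil
CALL boxtree listout[p=/stilopo_]
RET  []
CALL bin tallyup[]
RET  2
CALL countbox over[x=-7/3]
RET  -132408/93541
CALL chron pin[d=2073-10-02]
RET  2073-10-02

Answer: {breflu=2005-06-15, pimp=44136/13363}


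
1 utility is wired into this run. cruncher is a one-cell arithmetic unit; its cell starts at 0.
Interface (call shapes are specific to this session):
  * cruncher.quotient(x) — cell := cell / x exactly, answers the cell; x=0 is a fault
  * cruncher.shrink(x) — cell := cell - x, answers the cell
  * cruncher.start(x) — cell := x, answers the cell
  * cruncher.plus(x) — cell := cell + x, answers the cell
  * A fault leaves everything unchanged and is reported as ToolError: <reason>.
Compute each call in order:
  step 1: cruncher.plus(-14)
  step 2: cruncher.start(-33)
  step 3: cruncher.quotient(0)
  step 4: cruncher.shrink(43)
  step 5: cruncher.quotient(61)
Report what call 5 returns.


Answer: -76/61

Derivation:
-> plus(x→-14)
<- -14
-> start(x→-33)
<- -33
-> quotient(x→0)
<- ToolError: division by zero
-> shrink(x→43)
<- -76
-> quotient(x→61)
<- -76/61


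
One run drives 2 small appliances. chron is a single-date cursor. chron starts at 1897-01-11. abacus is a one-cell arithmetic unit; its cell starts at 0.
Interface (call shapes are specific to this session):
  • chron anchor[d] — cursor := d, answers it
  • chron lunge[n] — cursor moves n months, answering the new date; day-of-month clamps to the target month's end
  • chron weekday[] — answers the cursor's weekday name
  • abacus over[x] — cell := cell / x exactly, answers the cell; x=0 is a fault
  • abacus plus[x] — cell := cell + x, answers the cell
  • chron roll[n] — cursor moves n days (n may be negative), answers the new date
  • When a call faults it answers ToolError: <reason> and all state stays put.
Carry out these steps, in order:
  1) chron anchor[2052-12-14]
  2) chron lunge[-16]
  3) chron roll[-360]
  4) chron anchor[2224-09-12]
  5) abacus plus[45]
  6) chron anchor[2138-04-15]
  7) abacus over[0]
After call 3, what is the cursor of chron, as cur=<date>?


Answer: cur=2050-08-19

Derivation:
Act: chron anchor[d='2052-12-14']
Obs: 2052-12-14
Act: chron lunge[n='-16']
Obs: 2051-08-14
Act: chron roll[n='-360']
Obs: 2050-08-19
Act: chron anchor[d='2224-09-12']
Obs: 2224-09-12
Act: abacus plus[x='45']
Obs: 45
Act: chron anchor[d='2138-04-15']
Obs: 2138-04-15
Act: abacus over[x='0']
Obs: ToolError: division by zero


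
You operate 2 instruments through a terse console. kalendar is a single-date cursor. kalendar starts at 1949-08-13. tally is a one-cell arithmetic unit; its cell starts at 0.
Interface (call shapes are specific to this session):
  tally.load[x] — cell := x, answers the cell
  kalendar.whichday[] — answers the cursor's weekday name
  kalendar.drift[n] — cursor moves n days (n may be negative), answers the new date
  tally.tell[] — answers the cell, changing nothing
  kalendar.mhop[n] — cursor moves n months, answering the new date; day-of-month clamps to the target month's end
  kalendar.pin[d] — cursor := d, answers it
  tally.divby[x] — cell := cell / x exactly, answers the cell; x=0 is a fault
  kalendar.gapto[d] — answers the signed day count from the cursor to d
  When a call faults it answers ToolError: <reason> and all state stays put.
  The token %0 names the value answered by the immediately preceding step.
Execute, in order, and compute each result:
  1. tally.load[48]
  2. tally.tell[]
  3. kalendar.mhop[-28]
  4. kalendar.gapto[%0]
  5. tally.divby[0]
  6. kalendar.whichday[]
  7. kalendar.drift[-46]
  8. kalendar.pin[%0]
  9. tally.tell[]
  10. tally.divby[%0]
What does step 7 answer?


Answer: 1947-02-26

Derivation:
~$ load x: 48
[out] 48
~$ tell
[out] 48
~$ mhop n: -28
[out] 1947-04-13
~$ gapto d: %0
[out] 0
~$ divby x: 0
[out] ToolError: division by zero
~$ whichday
[out] Sunday
~$ drift n: -46
[out] 1947-02-26
~$ pin d: %0
[out] 1947-02-26
~$ tell
[out] 48
~$ divby x: %0
[out] 1


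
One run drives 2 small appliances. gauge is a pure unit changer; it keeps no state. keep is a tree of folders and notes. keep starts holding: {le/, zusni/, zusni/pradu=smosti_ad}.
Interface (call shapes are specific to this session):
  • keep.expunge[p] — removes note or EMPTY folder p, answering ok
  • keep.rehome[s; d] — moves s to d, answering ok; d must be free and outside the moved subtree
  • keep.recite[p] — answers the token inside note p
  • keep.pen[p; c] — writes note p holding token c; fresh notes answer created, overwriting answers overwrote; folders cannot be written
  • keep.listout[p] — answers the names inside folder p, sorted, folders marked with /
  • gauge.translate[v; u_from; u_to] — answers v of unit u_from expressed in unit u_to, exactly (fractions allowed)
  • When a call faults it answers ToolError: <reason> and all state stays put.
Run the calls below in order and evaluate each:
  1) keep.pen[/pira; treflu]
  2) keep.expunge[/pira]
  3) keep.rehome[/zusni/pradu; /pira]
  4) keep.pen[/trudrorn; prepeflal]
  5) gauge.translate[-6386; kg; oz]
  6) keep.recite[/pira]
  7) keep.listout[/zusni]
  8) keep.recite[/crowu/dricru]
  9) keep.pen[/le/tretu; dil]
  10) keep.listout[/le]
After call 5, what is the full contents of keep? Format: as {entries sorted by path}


Answer: {le/, pira=smosti_ad, trudrorn=prepeflal, zusni/}

Derivation:
% 1. pen(p: /pira, c: treflu) == created
% 2. expunge(p: /pira) == ok
% 3. rehome(s: /zusni/pradu, d: /pira) == ok
% 4. pen(p: /trudrorn, c: prepeflal) == created
% 5. translate(v: -6386, u_from: kg, u_to: oz) == -10217600000000/45359237
% 6. recite(p: /pira) == smosti_ad
% 7. listout(p: /zusni) == []
% 8. recite(p: /crowu/dricru) == ToolError: not found
% 9. pen(p: /le/tretu, c: dil) == created
% 10. listout(p: /le) == [tretu]


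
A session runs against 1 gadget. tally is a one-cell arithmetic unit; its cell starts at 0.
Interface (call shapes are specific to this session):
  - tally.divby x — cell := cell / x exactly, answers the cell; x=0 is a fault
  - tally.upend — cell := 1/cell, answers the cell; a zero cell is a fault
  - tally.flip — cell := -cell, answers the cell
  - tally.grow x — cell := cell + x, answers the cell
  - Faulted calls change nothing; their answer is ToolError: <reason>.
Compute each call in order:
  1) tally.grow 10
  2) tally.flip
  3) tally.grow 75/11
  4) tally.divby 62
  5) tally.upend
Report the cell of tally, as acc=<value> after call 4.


> tally.grow x='10'
= 10
> tally.flip
= -10
> tally.grow x='75/11'
= -35/11
> tally.divby x='62'
= -35/682
> tally.upend
= -682/35

Answer: acc=-35/682


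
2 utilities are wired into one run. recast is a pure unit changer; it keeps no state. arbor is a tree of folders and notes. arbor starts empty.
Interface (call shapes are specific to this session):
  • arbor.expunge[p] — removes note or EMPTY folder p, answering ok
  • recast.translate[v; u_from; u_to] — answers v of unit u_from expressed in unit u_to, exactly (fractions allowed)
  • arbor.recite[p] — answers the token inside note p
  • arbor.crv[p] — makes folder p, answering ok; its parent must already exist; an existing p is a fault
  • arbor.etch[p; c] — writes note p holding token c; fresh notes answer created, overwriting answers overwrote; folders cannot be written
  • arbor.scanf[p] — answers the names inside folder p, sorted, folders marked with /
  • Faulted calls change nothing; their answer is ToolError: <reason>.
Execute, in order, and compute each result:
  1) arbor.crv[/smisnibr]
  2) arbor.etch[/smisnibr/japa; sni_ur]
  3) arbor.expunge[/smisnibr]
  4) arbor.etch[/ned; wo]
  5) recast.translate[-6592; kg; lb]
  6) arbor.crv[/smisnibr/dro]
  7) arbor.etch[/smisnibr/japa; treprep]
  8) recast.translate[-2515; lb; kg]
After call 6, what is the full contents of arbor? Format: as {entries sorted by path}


~$ crv p=/smisnibr
:: ok
~$ etch p=/smisnibr/japa c=sni_ur
:: created
~$ expunge p=/smisnibr
:: ToolError: not empty
~$ etch p=/ned c=wo
:: created
~$ translate v=-6592 u_from=kg u_to=lb
:: -659200000000/45359237
~$ crv p=/smisnibr/dro
:: ok
~$ etch p=/smisnibr/japa c=treprep
:: overwrote
~$ translate v=-2515 u_from=lb u_to=kg
:: -22815696211/20000000

Answer: {ned=wo, smisnibr/, smisnibr/dro/, smisnibr/japa=sni_ur}


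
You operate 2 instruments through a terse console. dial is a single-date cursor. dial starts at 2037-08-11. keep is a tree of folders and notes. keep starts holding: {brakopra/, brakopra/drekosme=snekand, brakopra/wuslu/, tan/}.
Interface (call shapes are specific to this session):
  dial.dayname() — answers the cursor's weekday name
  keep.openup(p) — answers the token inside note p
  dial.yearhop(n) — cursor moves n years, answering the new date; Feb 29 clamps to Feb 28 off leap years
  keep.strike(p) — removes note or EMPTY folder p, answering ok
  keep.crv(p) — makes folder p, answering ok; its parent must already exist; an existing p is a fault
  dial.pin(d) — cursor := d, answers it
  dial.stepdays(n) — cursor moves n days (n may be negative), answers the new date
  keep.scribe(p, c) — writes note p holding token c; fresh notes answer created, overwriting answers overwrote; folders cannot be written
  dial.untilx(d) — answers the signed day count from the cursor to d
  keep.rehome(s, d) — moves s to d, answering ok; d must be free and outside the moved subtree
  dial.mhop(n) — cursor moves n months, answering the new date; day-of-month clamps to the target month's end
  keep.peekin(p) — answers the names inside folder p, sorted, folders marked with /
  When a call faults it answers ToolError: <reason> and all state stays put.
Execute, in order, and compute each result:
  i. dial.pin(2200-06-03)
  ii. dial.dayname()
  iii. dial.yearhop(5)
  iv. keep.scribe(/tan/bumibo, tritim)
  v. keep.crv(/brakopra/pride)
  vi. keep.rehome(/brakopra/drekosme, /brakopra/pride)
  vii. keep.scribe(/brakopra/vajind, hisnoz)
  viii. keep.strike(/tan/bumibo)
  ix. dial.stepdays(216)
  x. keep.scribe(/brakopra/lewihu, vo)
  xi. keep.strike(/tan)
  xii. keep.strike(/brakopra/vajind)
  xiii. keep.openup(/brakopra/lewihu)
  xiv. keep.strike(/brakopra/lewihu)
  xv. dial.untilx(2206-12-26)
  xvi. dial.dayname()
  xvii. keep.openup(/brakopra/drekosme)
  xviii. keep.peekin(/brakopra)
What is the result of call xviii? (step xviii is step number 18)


Answer: [drekosme, pride/, wuslu/]

Derivation:
-- 1. pin(d='2200-06-03') == 2200-06-03
-- 2. dayname() == Tuesday
-- 3. yearhop(n='5') == 2205-06-03
-- 4. scribe(p='/tan/bumibo', c='tritim') == created
-- 5. crv(p='/brakopra/pride') == ok
-- 6. rehome(s='/brakopra/drekosme', d='/brakopra/pride') == ToolError: exists
-- 7. scribe(p='/brakopra/vajind', c='hisnoz') == created
-- 8. strike(p='/tan/bumibo') == ok
-- 9. stepdays(n='216') == 2206-01-05
-- 10. scribe(p='/brakopra/lewihu', c='vo') == created
-- 11. strike(p='/tan') == ok
-- 12. strike(p='/brakopra/vajind') == ok
-- 13. openup(p='/brakopra/lewihu') == vo
-- 14. strike(p='/brakopra/lewihu') == ok
-- 15. untilx(d='2206-12-26') == 355
-- 16. dayname() == Sunday
-- 17. openup(p='/brakopra/drekosme') == snekand
-- 18. peekin(p='/brakopra') == [drekosme, pride/, wuslu/]


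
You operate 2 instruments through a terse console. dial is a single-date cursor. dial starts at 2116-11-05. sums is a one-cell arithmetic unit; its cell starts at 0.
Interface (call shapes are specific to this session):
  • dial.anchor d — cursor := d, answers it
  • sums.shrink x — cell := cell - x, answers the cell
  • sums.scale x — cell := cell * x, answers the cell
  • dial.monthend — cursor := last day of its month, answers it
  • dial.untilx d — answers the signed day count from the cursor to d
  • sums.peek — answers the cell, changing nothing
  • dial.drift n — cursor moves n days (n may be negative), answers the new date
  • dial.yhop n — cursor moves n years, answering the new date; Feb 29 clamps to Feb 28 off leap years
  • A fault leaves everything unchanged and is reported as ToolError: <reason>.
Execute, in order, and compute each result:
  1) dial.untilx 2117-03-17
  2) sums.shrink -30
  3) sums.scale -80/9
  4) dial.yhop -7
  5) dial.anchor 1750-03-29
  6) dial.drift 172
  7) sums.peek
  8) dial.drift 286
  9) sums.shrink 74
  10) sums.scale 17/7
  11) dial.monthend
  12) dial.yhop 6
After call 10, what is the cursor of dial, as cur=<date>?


Answer: cur=1751-06-30

Derivation:
-- 1. untilx(d=2117-03-17) == 132
-- 2. shrink(x=-30) == 30
-- 3. scale(x=-80/9) == -800/3
-- 4. yhop(n=-7) == 2109-11-05
-- 5. anchor(d=1750-03-29) == 1750-03-29
-- 6. drift(n=172) == 1750-09-17
-- 7. peek() == -800/3
-- 8. drift(n=286) == 1751-06-30
-- 9. shrink(x=74) == -1022/3
-- 10. scale(x=17/7) == -2482/3
-- 11. monthend() == 1751-06-30
-- 12. yhop(n=6) == 1757-06-30


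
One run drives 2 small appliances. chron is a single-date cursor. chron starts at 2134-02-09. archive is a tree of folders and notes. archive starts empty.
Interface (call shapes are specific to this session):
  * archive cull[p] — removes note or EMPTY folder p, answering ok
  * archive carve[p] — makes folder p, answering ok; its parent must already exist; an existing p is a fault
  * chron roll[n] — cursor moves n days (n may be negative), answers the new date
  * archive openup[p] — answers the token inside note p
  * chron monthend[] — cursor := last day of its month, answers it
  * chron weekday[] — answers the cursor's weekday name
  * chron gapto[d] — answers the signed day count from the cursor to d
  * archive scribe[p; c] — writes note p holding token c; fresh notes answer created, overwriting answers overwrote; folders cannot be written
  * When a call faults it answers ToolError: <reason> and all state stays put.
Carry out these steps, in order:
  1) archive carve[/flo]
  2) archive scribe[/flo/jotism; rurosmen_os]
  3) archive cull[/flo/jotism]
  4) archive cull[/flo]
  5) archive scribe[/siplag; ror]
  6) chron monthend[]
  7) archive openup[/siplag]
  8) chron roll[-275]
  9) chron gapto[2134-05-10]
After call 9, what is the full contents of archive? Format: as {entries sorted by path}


% archive carve(p=/flo) ~> ok
% archive scribe(p=/flo/jotism, c=rurosmen_os) ~> created
% archive cull(p=/flo/jotism) ~> ok
% archive cull(p=/flo) ~> ok
% archive scribe(p=/siplag, c=ror) ~> created
% chron monthend() ~> 2134-02-28
% archive openup(p=/siplag) ~> ror
% chron roll(n=-275) ~> 2133-05-29
% chron gapto(d=2134-05-10) ~> 346

Answer: {siplag=ror}


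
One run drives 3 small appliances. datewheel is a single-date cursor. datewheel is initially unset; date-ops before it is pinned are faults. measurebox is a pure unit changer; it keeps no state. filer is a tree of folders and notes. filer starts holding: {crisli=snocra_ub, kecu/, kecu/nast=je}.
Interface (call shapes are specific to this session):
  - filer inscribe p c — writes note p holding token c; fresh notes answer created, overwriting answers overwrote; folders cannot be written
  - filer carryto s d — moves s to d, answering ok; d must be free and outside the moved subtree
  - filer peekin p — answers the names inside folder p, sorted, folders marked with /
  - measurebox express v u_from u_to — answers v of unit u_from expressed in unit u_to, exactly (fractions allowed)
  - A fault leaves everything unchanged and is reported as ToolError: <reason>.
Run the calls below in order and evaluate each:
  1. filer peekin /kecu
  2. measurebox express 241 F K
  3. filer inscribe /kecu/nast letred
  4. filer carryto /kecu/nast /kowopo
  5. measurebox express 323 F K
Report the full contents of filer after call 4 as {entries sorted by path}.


I try filer peekin(p→/kecu), and get [nast].
Calling measurebox express(v→241, u_from→F, u_to→K), and get 70067/180.
I call filer inscribe(p→/kecu/nast, c→letred): overwrote.
I invoke filer carryto(s→/kecu/nast, d→/kowopo), — result: ok.
I run measurebox express(v→323, u_from→F, u_to→K), and get 26089/60.

Answer: {crisli=snocra_ub, kecu/, kowopo=letred}


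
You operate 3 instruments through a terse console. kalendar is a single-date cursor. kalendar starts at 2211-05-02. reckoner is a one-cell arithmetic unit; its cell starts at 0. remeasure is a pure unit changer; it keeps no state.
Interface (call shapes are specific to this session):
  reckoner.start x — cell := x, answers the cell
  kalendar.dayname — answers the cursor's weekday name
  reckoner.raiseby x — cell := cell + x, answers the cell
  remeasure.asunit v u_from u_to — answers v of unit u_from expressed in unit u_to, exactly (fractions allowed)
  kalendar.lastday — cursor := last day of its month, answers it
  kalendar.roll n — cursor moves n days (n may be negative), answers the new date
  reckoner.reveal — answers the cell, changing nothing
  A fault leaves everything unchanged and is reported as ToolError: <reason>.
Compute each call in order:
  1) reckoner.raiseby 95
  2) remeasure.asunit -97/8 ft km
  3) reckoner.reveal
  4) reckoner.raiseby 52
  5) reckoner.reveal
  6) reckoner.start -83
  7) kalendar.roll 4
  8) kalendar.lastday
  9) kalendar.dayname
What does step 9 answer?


Now I run reckoner.raiseby using x: 95, yielding 95.
I run remeasure.asunit using v: -97/8, u_from: ft, u_to: km, and observe -36957/10000000.
Calling reckoner.reveal, which returns 95.
Invoking reckoner.raiseby using x: 52, yielding 147.
I use reckoner.reveal, and get 147.
Invoking reckoner.start using x: -83, → -83.
Using kalendar.roll using n: 4, and see 2211-05-06.
I use kalendar.lastday, and see 2211-05-31.
I use kalendar.dayname, giving Friday.

Answer: Friday


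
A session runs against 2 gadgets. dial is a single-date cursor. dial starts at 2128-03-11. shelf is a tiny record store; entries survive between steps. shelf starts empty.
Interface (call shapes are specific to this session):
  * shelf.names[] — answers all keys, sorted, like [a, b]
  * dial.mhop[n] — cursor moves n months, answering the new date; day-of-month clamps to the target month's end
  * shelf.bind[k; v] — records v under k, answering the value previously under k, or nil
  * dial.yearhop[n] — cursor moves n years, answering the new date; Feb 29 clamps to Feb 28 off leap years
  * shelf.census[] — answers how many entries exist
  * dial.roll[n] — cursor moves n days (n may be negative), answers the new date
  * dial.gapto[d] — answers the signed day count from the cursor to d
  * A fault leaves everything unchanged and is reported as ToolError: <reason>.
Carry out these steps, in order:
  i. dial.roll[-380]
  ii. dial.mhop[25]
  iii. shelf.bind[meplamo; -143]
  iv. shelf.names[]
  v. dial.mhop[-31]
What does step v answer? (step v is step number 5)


! 1. dial.roll(n=-380) => 2127-02-25
! 2. dial.mhop(n=25) => 2129-03-25
! 3. shelf.bind(k=meplamo, v=-143) => nil
! 4. shelf.names() => [meplamo]
! 5. dial.mhop(n=-31) => 2126-08-25

Answer: 2126-08-25


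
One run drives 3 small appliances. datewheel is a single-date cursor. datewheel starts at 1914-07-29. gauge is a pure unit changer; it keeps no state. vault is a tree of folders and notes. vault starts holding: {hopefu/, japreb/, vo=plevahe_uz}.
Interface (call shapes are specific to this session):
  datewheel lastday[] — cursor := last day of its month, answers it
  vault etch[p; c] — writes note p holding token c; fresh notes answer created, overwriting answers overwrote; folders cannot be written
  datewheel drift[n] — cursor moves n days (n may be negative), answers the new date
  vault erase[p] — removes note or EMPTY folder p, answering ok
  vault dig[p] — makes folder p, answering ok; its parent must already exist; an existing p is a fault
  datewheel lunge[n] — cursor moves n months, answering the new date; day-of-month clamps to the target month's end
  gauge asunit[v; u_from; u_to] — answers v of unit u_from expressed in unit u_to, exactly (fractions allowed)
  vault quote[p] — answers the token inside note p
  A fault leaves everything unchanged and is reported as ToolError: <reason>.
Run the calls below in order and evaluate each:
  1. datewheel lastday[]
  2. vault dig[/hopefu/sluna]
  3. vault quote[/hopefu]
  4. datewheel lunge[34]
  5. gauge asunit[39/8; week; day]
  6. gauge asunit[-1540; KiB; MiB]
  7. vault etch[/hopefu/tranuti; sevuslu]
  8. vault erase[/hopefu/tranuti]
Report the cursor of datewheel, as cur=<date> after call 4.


Answer: cur=1917-05-31

Derivation:
> datewheel lastday
= 1914-07-31
> vault dig p='/hopefu/sluna'
= ok
> vault quote p='/hopefu'
= ToolError: is a directory
> datewheel lunge n='34'
= 1917-05-31
> gauge asunit v='39/8' u_from='week' u_to='day'
= 273/8
> gauge asunit v='-1540' u_from='KiB' u_to='MiB'
= -385/256
> vault etch p='/hopefu/tranuti' c='sevuslu'
= created
> vault erase p='/hopefu/tranuti'
= ok
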